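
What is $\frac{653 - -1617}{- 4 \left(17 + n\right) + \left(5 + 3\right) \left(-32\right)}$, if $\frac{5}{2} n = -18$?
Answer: $- \frac{5675}{738} \approx -7.6897$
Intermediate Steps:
$n = - \frac{36}{5}$ ($n = \frac{2}{5} \left(-18\right) = - \frac{36}{5} \approx -7.2$)
$\frac{653 - -1617}{- 4 \left(17 + n\right) + \left(5 + 3\right) \left(-32\right)} = \frac{653 - -1617}{- 4 \left(17 - \frac{36}{5}\right) + \left(5 + 3\right) \left(-32\right)} = \frac{653 + 1617}{\left(-4\right) \frac{49}{5} + 8 \left(-32\right)} = \frac{2270}{- \frac{196}{5} - 256} = \frac{2270}{- \frac{1476}{5}} = 2270 \left(- \frac{5}{1476}\right) = - \frac{5675}{738}$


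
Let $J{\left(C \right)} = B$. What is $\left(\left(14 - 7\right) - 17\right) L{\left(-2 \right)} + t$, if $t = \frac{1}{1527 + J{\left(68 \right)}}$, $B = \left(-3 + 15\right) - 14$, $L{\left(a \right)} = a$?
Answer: $\frac{30501}{1525} \approx 20.001$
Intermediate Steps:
$B = -2$ ($B = 12 - 14 = -2$)
$J{\left(C \right)} = -2$
$t = \frac{1}{1525}$ ($t = \frac{1}{1527 - 2} = \frac{1}{1525} \approx 0.00065574$)
$\left(\left(14 - 7\right) - 17\right) L{\left(-2 \right)} + t = \left(\left(14 - 7\right) - 17\right) \left(-2\right) + \frac{1}{1525} = \left(7 - 17\right) \left(-2\right) + \frac{1}{1525} = \left(-10\right) \left(-2\right) + \frac{1}{1525} = 20 + \frac{1}{1525} = \frac{30501}{1525}$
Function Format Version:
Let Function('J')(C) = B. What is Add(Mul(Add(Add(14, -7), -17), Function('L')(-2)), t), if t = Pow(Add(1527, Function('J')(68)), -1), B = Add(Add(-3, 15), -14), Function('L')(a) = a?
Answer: Rational(30501, 1525) ≈ 20.001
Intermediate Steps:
B = -2 (B = Add(12, -14) = -2)
Function('J')(C) = -2
t = Rational(1, 1525) (t = Pow(Add(1527, -2), -1) = Pow(1525, -1) = Rational(1, 1525) ≈ 0.00065574)
Add(Mul(Add(Add(14, -7), -17), Function('L')(-2)), t) = Add(Mul(Add(Add(14, -7), -17), -2), Rational(1, 1525)) = Add(Mul(Add(7, -17), -2), Rational(1, 1525)) = Add(Mul(-10, -2), Rational(1, 1525)) = Add(20, Rational(1, 1525)) = Rational(30501, 1525)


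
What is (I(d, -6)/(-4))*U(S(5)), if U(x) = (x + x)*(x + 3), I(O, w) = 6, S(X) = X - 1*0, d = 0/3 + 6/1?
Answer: -120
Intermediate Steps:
d = 6 (d = 0*(⅓) + 6*1 = 0 + 6 = 6)
S(X) = X (S(X) = X + 0 = X)
U(x) = 2*x*(3 + x) (U(x) = (2*x)*(3 + x) = 2*x*(3 + x))
(I(d, -6)/(-4))*U(S(5)) = (6/(-4))*(2*5*(3 + 5)) = (-¼*6)*(2*5*8) = -3/2*80 = -120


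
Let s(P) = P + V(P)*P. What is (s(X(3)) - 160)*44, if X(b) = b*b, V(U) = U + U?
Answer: 484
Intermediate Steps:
V(U) = 2*U
X(b) = b**2
s(P) = P + 2*P**2 (s(P) = P + (2*P)*P = P + 2*P**2)
(s(X(3)) - 160)*44 = (3**2*(1 + 2*3**2) - 160)*44 = (9*(1 + 2*9) - 160)*44 = (9*(1 + 18) - 160)*44 = (9*19 - 160)*44 = (171 - 160)*44 = 11*44 = 484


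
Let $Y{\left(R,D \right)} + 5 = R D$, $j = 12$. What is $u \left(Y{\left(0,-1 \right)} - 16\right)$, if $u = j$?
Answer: $-252$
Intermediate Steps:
$u = 12$
$Y{\left(R,D \right)} = -5 + D R$ ($Y{\left(R,D \right)} = -5 + R D = -5 + D R$)
$u \left(Y{\left(0,-1 \right)} - 16\right) = 12 \left(\left(-5 - 0\right) - 16\right) = 12 \left(\left(-5 + 0\right) - 16\right) = 12 \left(-5 - 16\right) = 12 \left(-21\right) = -252$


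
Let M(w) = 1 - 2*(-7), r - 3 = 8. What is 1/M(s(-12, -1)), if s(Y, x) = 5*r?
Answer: 1/15 ≈ 0.066667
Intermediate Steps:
r = 11 (r = 3 + 8 = 11)
s(Y, x) = 55 (s(Y, x) = 5*11 = 55)
M(w) = 15 (M(w) = 1 + 14 = 15)
1/M(s(-12, -1)) = 1/15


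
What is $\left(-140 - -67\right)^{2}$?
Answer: $5329$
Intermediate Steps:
$\left(-140 - -67\right)^{2} = \left(-140 + 67\right)^{2} = \left(-73\right)^{2} = 5329$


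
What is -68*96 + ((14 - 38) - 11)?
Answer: -6563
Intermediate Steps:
-68*96 + ((14 - 38) - 11) = -6528 + (-24 - 11) = -6528 - 35 = -6563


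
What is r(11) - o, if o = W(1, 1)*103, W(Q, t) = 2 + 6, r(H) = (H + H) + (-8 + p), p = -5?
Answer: -815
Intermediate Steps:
r(H) = -13 + 2*H (r(H) = (H + H) + (-8 - 5) = 2*H - 13 = -13 + 2*H)
W(Q, t) = 8
o = 824 (o = 8*103 = 824)
r(11) - o = (-13 + 2*11) - 1*824 = (-13 + 22) - 824 = 9 - 824 = -815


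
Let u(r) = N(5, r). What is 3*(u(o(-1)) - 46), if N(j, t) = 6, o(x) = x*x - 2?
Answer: -120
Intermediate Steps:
o(x) = -2 + x**2 (o(x) = x**2 - 2 = -2 + x**2)
u(r) = 6
3*(u(o(-1)) - 46) = 3*(6 - 46) = 3*(-40) = -120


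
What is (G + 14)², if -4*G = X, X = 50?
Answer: 9/4 ≈ 2.2500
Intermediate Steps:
G = -25/2 (G = -¼*50 = -25/2 ≈ -12.500)
(G + 14)² = (-25/2 + 14)² = (3/2)² = 9/4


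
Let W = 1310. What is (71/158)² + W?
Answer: 32707881/24964 ≈ 1310.2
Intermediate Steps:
(71/158)² + W = (71/158)² + 1310 = 5041/24964 + 1310 = 32707881/24964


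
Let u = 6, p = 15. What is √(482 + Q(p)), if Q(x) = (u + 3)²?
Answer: √563 ≈ 23.728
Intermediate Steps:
Q(x) = 81 (Q(x) = (6 + 3)² = 9² = 81)
√(482 + Q(p)) = √(482 + 81) = √563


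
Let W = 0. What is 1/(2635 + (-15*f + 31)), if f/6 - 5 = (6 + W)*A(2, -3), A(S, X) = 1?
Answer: 1/1676 ≈ 0.00059666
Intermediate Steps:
f = 66 (f = 30 + 6*((6 + 0)*1) = 30 + 6*(6*1) = 30 + 6*6 = 30 + 36 = 66)
1/(2635 + (-15*f + 31)) = 1/(2635 + (-15*66 + 31)) = 1/(2635 + (-990 + 31)) = 1/(2635 - 959) = 1/1676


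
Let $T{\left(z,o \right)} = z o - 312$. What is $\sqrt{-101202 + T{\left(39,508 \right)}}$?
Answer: $3 i \sqrt{9078} \approx 285.84 i$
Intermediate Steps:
$T{\left(z,o \right)} = -312 + o z$ ($T{\left(z,o \right)} = o z - 312 = -312 + o z$)
$\sqrt{-101202 + T{\left(39,508 \right)}} = \sqrt{-101202 + \left(-312 + 508 \cdot 39\right)} = \sqrt{-101202 + \left(-312 + 19812\right)} = \sqrt{-101202 + 19500} = \sqrt{-81702} = 3 i \sqrt{9078}$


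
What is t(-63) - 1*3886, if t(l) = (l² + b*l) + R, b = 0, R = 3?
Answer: 86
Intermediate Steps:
t(l) = 3 + l² (t(l) = (l² + 0*l) + 3 = (l² + 0) + 3 = l² + 3 = 3 + l²)
t(-63) - 1*3886 = (3 + (-63)²) - 1*3886 = (3 + 3969) - 3886 = 3972 - 3886 = 86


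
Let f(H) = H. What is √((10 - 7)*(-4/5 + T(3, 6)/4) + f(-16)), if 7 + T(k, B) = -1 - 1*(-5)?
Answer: I*√2065/10 ≈ 4.5442*I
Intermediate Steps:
T(k, B) = -3 (T(k, B) = -7 + (-1 - 1*(-5)) = -7 + (-1 + 5) = -7 + 4 = -3)
√((10 - 7)*(-4/5 + T(3, 6)/4) + f(-16)) = √((10 - 7)*(-4/5 - 3/4) - 16) = √(3*(-4*⅕ - 3*¼) - 16) = √(3*(-⅘ - ¾) - 16) = √(3*(-31/20) - 16) = √(-93/20 - 16) = √(-413/20) = I*√2065/10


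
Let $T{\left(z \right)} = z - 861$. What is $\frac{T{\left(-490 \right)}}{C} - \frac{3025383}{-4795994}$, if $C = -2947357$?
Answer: $\frac{1274766164375}{2019358069694} \approx 0.63127$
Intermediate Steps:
$T{\left(z \right)} = -861 + z$
$\frac{T{\left(-490 \right)}}{C} - \frac{3025383}{-4795994} = \frac{-861 - 490}{-2947357} - \frac{3025383}{-4795994} = \left(-1351\right) \left(- \frac{1}{2947357}\right) - - \frac{3025383}{4795994} = \frac{193}{421051} + \frac{3025383}{4795994} = \frac{1274766164375}{2019358069694}$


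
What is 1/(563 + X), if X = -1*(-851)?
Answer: 1/1414 ≈ 0.00070721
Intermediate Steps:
X = 851
1/(563 + X) = 1/(563 + 851) = 1/1414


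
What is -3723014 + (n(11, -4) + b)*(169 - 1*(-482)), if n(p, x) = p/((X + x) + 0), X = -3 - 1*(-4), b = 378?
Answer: -3479323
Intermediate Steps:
X = 1 (X = -3 + 4 = 1)
n(p, x) = p/(1 + x) (n(p, x) = p/((1 + x) + 0) = p/(1 + x))
-3723014 + (n(11, -4) + b)*(169 - 1*(-482)) = -3723014 + (11/(1 - 4) + 378)*(169 - 1*(-482)) = -3723014 + (11/(-3) + 378)*(169 + 482) = -3723014 + (11*(-⅓) + 378)*651 = -3723014 + (-11/3 + 378)*651 = -3723014 + (1123/3)*651 = -3723014 + 243691 = -3479323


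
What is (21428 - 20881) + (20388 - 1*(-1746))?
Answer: 22681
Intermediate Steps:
(21428 - 20881) + (20388 - 1*(-1746)) = 547 + (20388 + 1746) = 547 + 22134 = 22681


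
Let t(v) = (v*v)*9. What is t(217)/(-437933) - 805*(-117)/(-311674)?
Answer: -173334472479/136492329842 ≈ -1.2699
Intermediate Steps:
t(v) = 9*v**2 (t(v) = v**2*9 = 9*v**2)
t(217)/(-437933) - 805*(-117)/(-311674) = (9*217**2)/(-437933) - 805*(-117)/(-311674) = (9*47089)*(-1/437933) + 94185*(-1/311674) = 423801*(-1/437933) - 94185/311674 = -423801/437933 - 94185/311674 = -173334472479/136492329842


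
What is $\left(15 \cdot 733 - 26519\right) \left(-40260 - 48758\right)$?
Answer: $1381915432$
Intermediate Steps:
$\left(15 \cdot 733 - 26519\right) \left(-40260 - 48758\right) = \left(10995 - 26519\right) \left(-89018\right) = \left(-15524\right) \left(-89018\right) = 1381915432$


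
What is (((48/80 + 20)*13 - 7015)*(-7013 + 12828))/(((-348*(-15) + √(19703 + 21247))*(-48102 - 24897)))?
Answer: 2275628144/22067962695 - 19617484*√182/66203888085 ≈ 0.099122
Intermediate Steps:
(((48/80 + 20)*13 - 7015)*(-7013 + 12828))/(((-348*(-15) + √(19703 + 21247))*(-48102 - 24897))) = (((48*(1/80) + 20)*13 - 7015)*5815)/(((5220 + √40950)*(-72999))) = (((⅗ + 20)*13 - 7015)*5815)/(((5220 + 15*√182)*(-72999))) = (((103/5)*13 - 7015)*5815)/(-381054780 - 1094985*√182) = ((1339/5 - 7015)*5815)/(-381054780 - 1094985*√182) = (-33736/5*5815)/(-381054780 - 1094985*√182) = -39234968/(-381054780 - 1094985*√182)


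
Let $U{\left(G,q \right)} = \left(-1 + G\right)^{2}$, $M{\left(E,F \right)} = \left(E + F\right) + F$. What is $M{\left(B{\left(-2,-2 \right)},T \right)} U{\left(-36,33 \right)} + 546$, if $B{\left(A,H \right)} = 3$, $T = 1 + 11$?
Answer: $37509$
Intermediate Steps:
$T = 12$
$M{\left(E,F \right)} = E + 2 F$
$M{\left(B{\left(-2,-2 \right)},T \right)} U{\left(-36,33 \right)} + 546 = \left(3 + 2 \cdot 12\right) \left(-1 - 36\right)^{2} + 546 = \left(3 + 24\right) \left(-37\right)^{2} + 546 = 27 \cdot 1369 + 546 = 36963 + 546 = 37509$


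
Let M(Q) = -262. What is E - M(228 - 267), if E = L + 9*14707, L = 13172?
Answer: 145797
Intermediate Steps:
E = 145535 (E = 13172 + 9*14707 = 13172 + 132363 = 145535)
E - M(228 - 267) = 145535 - 1*(-262) = 145535 + 262 = 145797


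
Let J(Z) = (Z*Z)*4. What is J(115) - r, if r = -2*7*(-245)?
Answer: 49470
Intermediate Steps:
J(Z) = 4*Z**2 (J(Z) = Z**2*4 = 4*Z**2)
r = 3430 (r = -14*(-245) = 3430)
J(115) - r = 4*115**2 - 1*3430 = 4*13225 - 3430 = 52900 - 3430 = 49470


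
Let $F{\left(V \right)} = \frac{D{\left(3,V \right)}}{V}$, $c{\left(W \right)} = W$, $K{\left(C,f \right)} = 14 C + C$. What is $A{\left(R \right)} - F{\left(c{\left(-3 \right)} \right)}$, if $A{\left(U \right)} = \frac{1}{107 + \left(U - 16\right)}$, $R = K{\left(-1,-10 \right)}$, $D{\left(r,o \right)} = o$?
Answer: $- \frac{75}{76} \approx -0.98684$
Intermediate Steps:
$K{\left(C,f \right)} = 15 C$
$R = -15$ ($R = 15 \left(-1\right) = -15$)
$F{\left(V \right)} = 1$ ($F{\left(V \right)} = \frac{V}{V} = 1$)
$A{\left(U \right)} = \frac{1}{91 + U}$ ($A{\left(U \right)} = \frac{1}{107 + \left(U - 16\right)} = \frac{1}{107 + \left(-16 + U\right)} = \frac{1}{91 + U}$)
$A{\left(R \right)} - F{\left(c{\left(-3 \right)} \right)} = \frac{1}{91 - 15} - 1 = \frac{1}{76} - 1 = - \frac{75}{76}$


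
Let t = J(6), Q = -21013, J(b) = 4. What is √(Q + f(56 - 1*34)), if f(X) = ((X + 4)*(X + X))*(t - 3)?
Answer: I*√19869 ≈ 140.96*I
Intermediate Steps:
t = 4
f(X) = 2*X*(4 + X) (f(X) = ((X + 4)*(X + X))*(4 - 3) = ((4 + X)*(2*X))*1 = (2*X*(4 + X))*1 = 2*X*(4 + X))
√(Q + f(56 - 1*34)) = √(-21013 + 2*(56 - 1*34)*(4 + (56 - 1*34))) = √(-21013 + 2*(56 - 34)*(4 + (56 - 34))) = √(-21013 + 2*22*(4 + 22)) = √(-21013 + 2*22*26) = √(-21013 + 1144) = √(-19869) = I*√19869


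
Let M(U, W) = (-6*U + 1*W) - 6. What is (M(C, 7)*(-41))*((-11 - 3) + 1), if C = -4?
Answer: 13325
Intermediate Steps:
M(U, W) = -6 + W - 6*U (M(U, W) = (-6*U + W) - 6 = (W - 6*U) - 6 = -6 + W - 6*U)
(M(C, 7)*(-41))*((-11 - 3) + 1) = ((-6 + 7 - 6*(-4))*(-41))*((-11 - 3) + 1) = ((-6 + 7 + 24)*(-41))*(-14 + 1) = (25*(-41))*(-13) = -1025*(-13) = 13325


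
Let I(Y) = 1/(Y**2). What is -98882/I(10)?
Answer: -9888200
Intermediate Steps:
I(Y) = Y**(-2)
-98882/I(10) = -98882/(10**(-2)) = -98882/1/100 = -98882*100 = -9888200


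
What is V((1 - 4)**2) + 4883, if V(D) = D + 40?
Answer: 4932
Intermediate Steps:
V(D) = 40 + D
V((1 - 4)**2) + 4883 = (40 + (1 - 4)**2) + 4883 = (40 + (-3)**2) + 4883 = (40 + 9) + 4883 = 49 + 4883 = 4932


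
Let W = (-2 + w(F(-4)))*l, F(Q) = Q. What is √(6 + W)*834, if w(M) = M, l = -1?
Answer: 1668*√3 ≈ 2889.1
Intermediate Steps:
W = 6 (W = (-2 - 4)*(-1) = -6*(-1) = 6)
√(6 + W)*834 = √(6 + 6)*834 = √12*834 = (2*√3)*834 = 1668*√3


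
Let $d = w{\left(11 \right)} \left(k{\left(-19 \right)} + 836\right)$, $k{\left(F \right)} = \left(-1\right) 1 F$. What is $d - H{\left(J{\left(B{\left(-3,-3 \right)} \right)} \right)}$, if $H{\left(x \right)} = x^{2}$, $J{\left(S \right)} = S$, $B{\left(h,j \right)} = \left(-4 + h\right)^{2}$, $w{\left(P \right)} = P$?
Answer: $7004$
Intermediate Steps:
$k{\left(F \right)} = - F$
$d = 9405$ ($d = 11 \left(\left(-1\right) \left(-19\right) + 836\right) = 11 \left(19 + 836\right) = 11 \cdot 855 = 9405$)
$d - H{\left(J{\left(B{\left(-3,-3 \right)} \right)} \right)} = 9405 - \left(\left(-4 - 3\right)^{2}\right)^{2} = 9405 - \left(\left(-7\right)^{2}\right)^{2} = 9405 - 49^{2} = 9405 - 2401 = 7004$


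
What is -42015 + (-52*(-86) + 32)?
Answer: -37511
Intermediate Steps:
-42015 + (-52*(-86) + 32) = -42015 + (4472 + 32) = -42015 + 4504 = -37511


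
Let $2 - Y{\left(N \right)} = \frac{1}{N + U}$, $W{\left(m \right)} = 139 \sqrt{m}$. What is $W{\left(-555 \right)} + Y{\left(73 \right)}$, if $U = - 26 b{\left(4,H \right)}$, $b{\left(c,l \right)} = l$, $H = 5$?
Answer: $\frac{115}{57} + 139 i \sqrt{555} \approx 2.0175 + 3274.6 i$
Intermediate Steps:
$U = -130$ ($U = \left(-26\right) 5 = -130$)
$Y{\left(N \right)} = 2 - \frac{1}{-130 + N}$ ($Y{\left(N \right)} = 2 - \frac{1}{N - 130} = 2 - \frac{1}{-130 + N}$)
$W{\left(-555 \right)} + Y{\left(73 \right)} = 139 \sqrt{-555} + \frac{-261 + 2 \cdot 73}{-130 + 73} = 139 i \sqrt{555} + \frac{-261 + 146}{-57} = 139 i \sqrt{555} - - \frac{115}{57} = 139 i \sqrt{555} + \frac{115}{57} = \frac{115}{57} + 139 i \sqrt{555}$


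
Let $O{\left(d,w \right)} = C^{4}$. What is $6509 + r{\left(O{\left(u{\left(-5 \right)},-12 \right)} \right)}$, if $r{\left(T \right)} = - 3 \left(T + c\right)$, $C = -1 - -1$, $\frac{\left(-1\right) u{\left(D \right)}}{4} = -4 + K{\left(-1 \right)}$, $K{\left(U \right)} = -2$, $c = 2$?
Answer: $6503$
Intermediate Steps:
$u{\left(D \right)} = 24$ ($u{\left(D \right)} = - 4 \left(-4 - 2\right) = \left(-4\right) \left(-6\right) = 24$)
$C = 0$ ($C = -1 + 1 = 0$)
$O{\left(d,w \right)} = 0$ ($O{\left(d,w \right)} = 0^{4} = 0$)
$r{\left(T \right)} = -6 - 3 T$ ($r{\left(T \right)} = - 3 \left(T + 2\right) = - 3 \left(2 + T\right) = -6 - 3 T$)
$6509 + r{\left(O{\left(u{\left(-5 \right)},-12 \right)} \right)} = 6509 - 6 = 6503$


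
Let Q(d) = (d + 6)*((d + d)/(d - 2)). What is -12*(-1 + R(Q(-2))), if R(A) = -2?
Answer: 36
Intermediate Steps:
Q(d) = 2*d*(6 + d)/(-2 + d) (Q(d) = (6 + d)*((2*d)/(-2 + d)) = (6 + d)*(2*d/(-2 + d)) = 2*d*(6 + d)/(-2 + d))
-12*(-1 + R(Q(-2))) = -12*(-1 - 2) = -12*(-3) = 36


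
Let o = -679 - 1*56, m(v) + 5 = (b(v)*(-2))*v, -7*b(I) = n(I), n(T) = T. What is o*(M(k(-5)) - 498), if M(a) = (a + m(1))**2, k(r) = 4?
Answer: 365655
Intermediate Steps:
b(I) = -I/7
m(v) = -5 + 2*v**2/7 (m(v) = -5 + (-v/7*(-2))*v = -5 + (2*v/7)*v = -5 + 2*v**2/7)
M(a) = (-33/7 + a)**2 (M(a) = (a + (-5 + (2/7)*1**2))**2 = (a + (-5 + (2/7)*1))**2 = (a + (-5 + 2/7))**2 = (a - 33/7)**2 = (-33/7 + a)**2)
o = -735 (o = -679 - 56 = -735)
o*(M(k(-5)) - 498) = -735*((-33 + 7*4)**2/49 - 498) = -735*((-33 + 28)**2/49 - 498) = -735*((1/49)*(-5)**2 - 498) = -735*((1/49)*25 - 498) = -735*(25/49 - 498) = -735*(-24377/49) = 365655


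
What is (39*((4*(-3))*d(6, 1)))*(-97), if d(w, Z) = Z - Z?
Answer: 0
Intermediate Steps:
d(w, Z) = 0
(39*((4*(-3))*d(6, 1)))*(-97) = (39*((4*(-3))*0))*(-97) = (39*(-12*0))*(-97) = (39*0)*(-97) = 0*(-97) = 0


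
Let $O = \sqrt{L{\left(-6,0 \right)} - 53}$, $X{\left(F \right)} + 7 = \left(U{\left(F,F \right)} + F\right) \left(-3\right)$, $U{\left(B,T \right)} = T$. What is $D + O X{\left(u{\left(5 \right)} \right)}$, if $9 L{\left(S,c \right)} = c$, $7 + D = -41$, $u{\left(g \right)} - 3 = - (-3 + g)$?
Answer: $-48 - 13 i \sqrt{53} \approx -48.0 - 94.641 i$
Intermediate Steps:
$u{\left(g \right)} = 6 - g$ ($u{\left(g \right)} = 3 - \left(-3 + g\right) = 6 - g$)
$D = -48$ ($D = -7 - 41 = -48$)
$L{\left(S,c \right)} = \frac{c}{9}$
$X{\left(F \right)} = -7 - 6 F$ ($X{\left(F \right)} = -7 + \left(F + F\right) \left(-3\right) = -7 + 2 F \left(-3\right) = -7 - 6 F$)
$O = i \sqrt{53}$ ($O = \sqrt{\frac{1}{9} \cdot 0 - 53} = \sqrt{0 - 53} = \sqrt{-53} = i \sqrt{53} \approx 7.2801 i$)
$D + O X{\left(u{\left(5 \right)} \right)} = -48 + i \sqrt{53} \left(-7 - 6 \left(6 - 5\right)\right) = -48 + i \sqrt{53} \left(-7 - 6\right) = -48 + i \sqrt{53} \left(-13\right) = -48 - 13 i \sqrt{53}$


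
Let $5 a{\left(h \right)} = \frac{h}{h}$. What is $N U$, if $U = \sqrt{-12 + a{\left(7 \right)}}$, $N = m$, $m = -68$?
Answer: $- \frac{68 i \sqrt{295}}{5} \approx - 233.59 i$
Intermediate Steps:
$N = -68$
$a{\left(h \right)} = \frac{1}{5}$ ($a{\left(h \right)} = \frac{h \frac{1}{h}}{5} = \frac{1}{5} \cdot 1 = \frac{1}{5}$)
$U = \frac{i \sqrt{295}}{5}$ ($U = \sqrt{-12 + \frac{1}{5}} = \sqrt{- \frac{59}{5}} = \frac{i \sqrt{295}}{5} \approx 3.4351 i$)
$N U = - 68 \frac{i \sqrt{295}}{5} = - \frac{68 i \sqrt{295}}{5}$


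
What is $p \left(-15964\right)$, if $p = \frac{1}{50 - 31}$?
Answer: $- \frac{15964}{19} \approx -840.21$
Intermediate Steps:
$p = \frac{1}{19} \approx 0.052632$
$p \left(-15964\right) = \frac{1}{19} \left(-15964\right) = - \frac{15964}{19}$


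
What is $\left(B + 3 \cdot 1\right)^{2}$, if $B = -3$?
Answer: $0$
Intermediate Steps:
$\left(B + 3 \cdot 1\right)^{2} = \left(-3 + 3 \cdot 1\right)^{2} = \left(-3 + 3\right)^{2} = 0^{2} = 0$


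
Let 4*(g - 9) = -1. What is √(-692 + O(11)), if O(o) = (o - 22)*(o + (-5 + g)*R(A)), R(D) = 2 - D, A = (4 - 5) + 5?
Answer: I*√2922/2 ≈ 27.028*I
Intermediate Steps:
g = 35/4 (g = 9 + (¼)*(-1) = 9 - ¼ = 35/4 ≈ 8.7500)
A = 4 (A = -1 + 5 = 4)
O(o) = (-22 + o)*(-15/2 + o) (O(o) = (o - 22)*(o + (-5 + 35/4)*(2 - 1*4)) = (-22 + o)*(o + 15*(2 - 4)/4) = (-22 + o)*(o + (15/4)*(-2)) = (-22 + o)*(o - 15/2) = (-22 + o)*(-15/2 + o))
√(-692 + O(11)) = √(-692 + (165 + 11² - 59/2*11)) = √(-692 + (165 + 121 - 649/2)) = √(-692 - 77/2) = √(-1461/2) = I*√2922/2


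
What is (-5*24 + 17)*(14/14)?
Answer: -103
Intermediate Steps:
(-5*24 + 17)*(14/14) = (-120 + 17)*(14*(1/14)) = -103*1 = -103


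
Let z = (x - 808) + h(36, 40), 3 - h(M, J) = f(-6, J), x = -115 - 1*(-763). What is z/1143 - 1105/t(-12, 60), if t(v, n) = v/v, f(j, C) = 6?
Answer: -1263178/1143 ≈ -1105.1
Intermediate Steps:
t(v, n) = 1
x = 648 (x = -115 + 763 = 648)
h(M, J) = -3 (h(M, J) = 3 - 1*6 = 3 - 6 = -3)
z = -163 (z = (648 - 808) - 3 = -160 - 3 = -163)
z/1143 - 1105/t(-12, 60) = -163/1143 - 1105/1 = -163*1/1143 - 1105*1 = -163/1143 - 1105 = -1263178/1143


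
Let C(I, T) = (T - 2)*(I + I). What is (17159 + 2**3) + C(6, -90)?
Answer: 16063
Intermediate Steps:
C(I, T) = 2*I*(-2 + T) (C(I, T) = (-2 + T)*(2*I) = 2*I*(-2 + T))
(17159 + 2**3) + C(6, -90) = (17159 + 2**3) + 2*6*(-2 - 90) = (17159 + 8) + 2*6*(-92) = 17167 - 1104 = 16063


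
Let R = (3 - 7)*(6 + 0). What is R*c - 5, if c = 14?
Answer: -341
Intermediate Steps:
R = -24 (R = -4*6 = -24)
R*c - 5 = -24*14 - 5 = -336 - 5 = -341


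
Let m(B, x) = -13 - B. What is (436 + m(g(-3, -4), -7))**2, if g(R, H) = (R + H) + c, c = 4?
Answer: 181476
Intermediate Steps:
g(R, H) = 4 + H + R (g(R, H) = (R + H) + 4 = (H + R) + 4 = 4 + H + R)
(436 + m(g(-3, -4), -7))**2 = (436 + (-13 - (4 - 4 - 3)))**2 = (436 + (-13 - 1*(-3)))**2 = (436 + (-13 + 3))**2 = (436 - 10)**2 = 426**2 = 181476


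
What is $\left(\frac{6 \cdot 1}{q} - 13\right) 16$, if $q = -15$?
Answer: $- \frac{1072}{5} \approx -214.4$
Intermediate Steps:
$\left(\frac{6 \cdot 1}{q} - 13\right) 16 = \left(\frac{6 \cdot 1}{-15} - 13\right) 16 = \left(6 \left(- \frac{1}{15}\right) - 13\right) 16 = \left(- \frac{2}{5} - 13\right) 16 = \left(- \frac{67}{5}\right) 16 = - \frac{1072}{5}$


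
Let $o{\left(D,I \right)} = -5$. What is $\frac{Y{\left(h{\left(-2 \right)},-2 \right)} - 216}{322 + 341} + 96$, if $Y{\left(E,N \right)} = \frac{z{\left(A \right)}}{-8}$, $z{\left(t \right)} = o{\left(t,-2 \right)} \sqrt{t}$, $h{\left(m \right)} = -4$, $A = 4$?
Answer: $\frac{253733}{2652} \approx 95.676$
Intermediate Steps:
$z{\left(t \right)} = - 5 \sqrt{t}$
$Y{\left(E,N \right)} = \frac{5}{4}$ ($Y{\left(E,N \right)} = \frac{\left(-5\right) \sqrt{4}}{-8} = \left(-5\right) 2 \left(- \frac{1}{8}\right) = \left(-10\right) \left(- \frac{1}{8}\right) = \frac{5}{4}$)
$\frac{Y{\left(h{\left(-2 \right)},-2 \right)} - 216}{322 + 341} + 96 = \frac{\frac{5}{4} - 216}{322 + 341} + 96 = \frac{1}{663} \left(- \frac{859}{4}\right) + 96 = - \frac{859}{2652} + 96 = \frac{253733}{2652}$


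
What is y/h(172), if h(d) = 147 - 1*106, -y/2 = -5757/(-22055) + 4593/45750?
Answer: -24312091/1378988875 ≈ -0.017630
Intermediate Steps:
y = -24312091/33633875 (y = -2*(-5757/(-22055) + 4593/45750) = -2*(-5757*(-1/22055) + 4593*(1/45750)) = -2*(5757/22055 + 1531/15250) = -2*24312091/67267750 = -24312091/33633875 ≈ -0.72285)
h(d) = 41 (h(d) = 147 - 106 = 41)
y/h(172) = -24312091/33633875/41 = -24312091/33633875*1/41 = -24312091/1378988875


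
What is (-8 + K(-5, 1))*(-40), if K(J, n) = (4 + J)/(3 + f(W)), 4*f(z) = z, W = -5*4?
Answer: 300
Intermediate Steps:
W = -20
f(z) = z/4
K(J, n) = -2 - J/2 (K(J, n) = (4 + J)/(3 + (¼)*(-20)) = (4 + J)/(3 - 5) = (4 + J)/(-2) = (4 + J)*(-½) = -2 - J/2)
(-8 + K(-5, 1))*(-40) = (-8 + (-2 - ½*(-5)))*(-40) = (-8 + (-2 + 5/2))*(-40) = (-8 + ½)*(-40) = -15/2*(-40) = 300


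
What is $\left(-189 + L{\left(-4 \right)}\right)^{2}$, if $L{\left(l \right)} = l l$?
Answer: $29929$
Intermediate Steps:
$L{\left(l \right)} = l^{2}$
$\left(-189 + L{\left(-4 \right)}\right)^{2} = \left(-189 + \left(-4\right)^{2}\right)^{2} = \left(-189 + 16\right)^{2} = \left(-173\right)^{2} = 29929$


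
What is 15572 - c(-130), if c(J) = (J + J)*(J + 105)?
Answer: 9072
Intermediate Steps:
c(J) = 2*J*(105 + J) (c(J) = (2*J)*(105 + J) = 2*J*(105 + J))
15572 - c(-130) = 15572 - 2*(-130)*(105 - 130) = 15572 - 2*(-130)*(-25) = 15572 - 1*6500 = 15572 - 6500 = 9072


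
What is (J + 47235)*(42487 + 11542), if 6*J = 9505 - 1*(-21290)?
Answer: 5658727315/2 ≈ 2.8294e+9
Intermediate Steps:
J = 10265/2 (J = (9505 - 1*(-21290))/6 = (9505 + 21290)/6 = (⅙)*30795 = 10265/2 ≈ 5132.5)
(J + 47235)*(42487 + 11542) = (10265/2 + 47235)*(42487 + 11542) = (104735/2)*54029 = 5658727315/2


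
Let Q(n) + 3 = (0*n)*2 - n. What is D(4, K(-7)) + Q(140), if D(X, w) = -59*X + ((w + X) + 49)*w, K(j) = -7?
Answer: -701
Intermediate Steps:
D(X, w) = -59*X + w*(49 + X + w) (D(X, w) = -59*X + ((X + w) + 49)*w = -59*X + (49 + X + w)*w = -59*X + w*(49 + X + w))
Q(n) = -3 - n (Q(n) = -3 + ((0*n)*2 - n) = -3 + (0*2 - n) = -3 + (0 - n) = -3 - n)
D(4, K(-7)) + Q(140) = ((-7)**2 - 59*4 + 49*(-7) + 4*(-7)) + (-3 - 1*140) = (49 - 236 - 343 - 28) + (-3 - 140) = -558 - 143 = -701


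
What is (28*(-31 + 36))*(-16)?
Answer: -2240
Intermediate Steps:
(28*(-31 + 36))*(-16) = (28*5)*(-16) = 140*(-16) = -2240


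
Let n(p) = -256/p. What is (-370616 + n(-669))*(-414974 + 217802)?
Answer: 16295730017952/223 ≈ 7.3075e+10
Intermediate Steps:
(-370616 + n(-669))*(-414974 + 217802) = (-370616 - 256/(-669))*(-414974 + 217802) = (-370616 - 256*(-1/669))*(-197172) = (-370616 + 256/669)*(-197172) = -247941848/669*(-197172) = 16295730017952/223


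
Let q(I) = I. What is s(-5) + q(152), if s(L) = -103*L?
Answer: 667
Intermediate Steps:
s(-5) + q(152) = -103*(-5) + 152 = 515 + 152 = 667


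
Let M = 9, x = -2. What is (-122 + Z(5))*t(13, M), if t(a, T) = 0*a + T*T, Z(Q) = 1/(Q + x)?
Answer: -9855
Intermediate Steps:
Z(Q) = 1/(-2 + Q) (Z(Q) = 1/(Q - 2) = 1/(-2 + Q))
t(a, T) = T² (t(a, T) = 0 + T² = T²)
(-122 + Z(5))*t(13, M) = (-122 + 1/(-2 + 5))*9² = (-122 + 1/3)*81 = (-122 + ⅓)*81 = -365/3*81 = -9855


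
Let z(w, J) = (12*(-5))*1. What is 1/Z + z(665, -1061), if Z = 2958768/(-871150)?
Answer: -89198615/1479384 ≈ -60.294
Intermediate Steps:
z(w, J) = -60 (z(w, J) = -60*1 = -60)
Z = -1479384/435575 (Z = 2958768*(-1/871150) = -1479384/435575 ≈ -3.3964)
1/Z + z(665, -1061) = 1/(-1479384/435575) - 60 = -435575/1479384 - 60 = -89198615/1479384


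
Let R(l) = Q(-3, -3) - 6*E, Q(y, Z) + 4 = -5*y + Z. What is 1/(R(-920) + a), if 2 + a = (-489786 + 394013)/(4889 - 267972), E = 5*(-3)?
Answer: 263083/25351741 ≈ 0.010377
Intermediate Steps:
Q(y, Z) = -4 + Z - 5*y (Q(y, Z) = -4 + (-5*y + Z) = -4 + (Z - 5*y) = -4 + Z - 5*y)
E = -15
a = -430393/263083 (a = -2 + (-489786 + 394013)/(4889 - 267972) = -2 - 95773/(-263083) = -2 - 95773*(-1/263083) = -2 + 95773/263083 = -430393/263083 ≈ -1.6360)
R(l) = 98 (R(l) = (-4 - 3 - 5*(-3)) - 6*(-15) = (-4 - 3 + 15) + 90 = 8 + 90 = 98)
1/(R(-920) + a) = 1/(98 - 430393/263083) = 1/(25351741/263083) = 263083/25351741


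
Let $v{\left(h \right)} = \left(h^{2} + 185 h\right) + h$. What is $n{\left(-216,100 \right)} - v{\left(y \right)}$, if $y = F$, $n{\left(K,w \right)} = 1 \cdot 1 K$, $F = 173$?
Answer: $-62323$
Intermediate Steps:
$n{\left(K,w \right)} = K$ ($n{\left(K,w \right)} = 1 K = K$)
$y = 173$
$v{\left(h \right)} = h^{2} + 186 h$
$n{\left(-216,100 \right)} - v{\left(y \right)} = -216 - 173 \left(186 + 173\right) = -216 - 173 \cdot 359 = -216 - 62107 = -62323$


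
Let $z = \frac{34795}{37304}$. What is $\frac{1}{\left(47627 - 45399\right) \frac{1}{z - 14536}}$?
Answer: $- \frac{542216149}{83113312} \approx -6.5238$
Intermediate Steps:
$z = \frac{34795}{37304}$ ($z = 34795 \cdot \frac{1}{37304} = \frac{34795}{37304} \approx 0.93274$)
$\frac{1}{\left(47627 - 45399\right) \frac{1}{z - 14536}} = \frac{1}{\left(47627 - 45399\right) \frac{1}{\frac{34795}{37304} - 14536}} = \frac{1}{2228 \frac{1}{- \frac{542216149}{37304}}} = \frac{1}{2228 \left(- \frac{37304}{542216149}\right)} = \frac{1}{- \frac{83113312}{542216149}} = - \frac{542216149}{83113312}$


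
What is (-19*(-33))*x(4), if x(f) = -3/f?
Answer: -1881/4 ≈ -470.25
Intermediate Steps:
(-19*(-33))*x(4) = (-19*(-33))*(-3/4) = 627*(-3*¼) = 627*(-¾) = -1881/4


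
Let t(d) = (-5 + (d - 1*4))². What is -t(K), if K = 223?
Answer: -45796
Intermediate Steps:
t(d) = (-9 + d)² (t(d) = (-5 + (d - 4))² = (-5 + (-4 + d))² = (-9 + d)²)
-t(K) = -(-9 + 223)² = -1*214² = -1*45796 = -45796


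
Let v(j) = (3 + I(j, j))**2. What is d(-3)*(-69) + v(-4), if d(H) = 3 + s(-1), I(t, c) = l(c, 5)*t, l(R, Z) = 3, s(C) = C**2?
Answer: -195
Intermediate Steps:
I(t, c) = 3*t
d(H) = 4 (d(H) = 3 + (-1)**2 = 3 + 1 = 4)
v(j) = (3 + 3*j)**2
d(-3)*(-69) + v(-4) = 4*(-69) + 9*(1 - 4)**2 = -276 + 9*(-3)**2 = -276 + 9*9 = -276 + 81 = -195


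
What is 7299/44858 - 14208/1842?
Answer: -103982951/13771406 ≈ -7.5506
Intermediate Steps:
7299/44858 - 14208/1842 = 7299*(1/44858) - 14208*1/1842 = 7299/44858 - 2368/307 = -103982951/13771406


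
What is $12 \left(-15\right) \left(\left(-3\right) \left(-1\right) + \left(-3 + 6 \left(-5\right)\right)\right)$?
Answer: $5400$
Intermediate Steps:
$12 \left(-15\right) \left(\left(-3\right) \left(-1\right) + \left(-3 + 6 \left(-5\right)\right)\right) = - 180 \left(3 - 33\right) = \left(-180\right) \left(-30\right) = 5400$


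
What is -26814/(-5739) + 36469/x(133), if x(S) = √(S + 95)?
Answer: 8938/1913 + 36469*√57/114 ≈ 2419.9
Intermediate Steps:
x(S) = √(95 + S)
-26814/(-5739) + 36469/x(133) = -26814/(-5739) + 36469/(√(95 + 133)) = -26814*(-1/5739) + 36469/(√228) = 8938/1913 + 36469/((2*√57)) = 8938/1913 + 36469*(√57/114) = 8938/1913 + 36469*√57/114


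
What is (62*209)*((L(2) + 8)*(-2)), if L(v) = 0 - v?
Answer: -155496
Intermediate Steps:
L(v) = -v
(62*209)*((L(2) + 8)*(-2)) = (62*209)*((-1*2 + 8)*(-2)) = 12958*((-2 + 8)*(-2)) = 12958*(6*(-2)) = 12958*(-12) = -155496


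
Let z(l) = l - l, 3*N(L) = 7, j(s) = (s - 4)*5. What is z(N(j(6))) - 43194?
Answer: -43194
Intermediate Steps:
j(s) = -20 + 5*s (j(s) = (-4 + s)*5 = -20 + 5*s)
N(L) = 7/3 (N(L) = (1/3)*7 = 7/3)
z(l) = 0
z(N(j(6))) - 43194 = 0 - 43194 = -43194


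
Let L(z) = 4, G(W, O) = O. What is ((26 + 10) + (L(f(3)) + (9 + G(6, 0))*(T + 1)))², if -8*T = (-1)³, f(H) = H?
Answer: 160801/64 ≈ 2512.5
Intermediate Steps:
T = ⅛ (T = -⅛*(-1)³ = -⅛*(-1) = ⅛ ≈ 0.12500)
((26 + 10) + (L(f(3)) + (9 + G(6, 0))*(T + 1)))² = ((26 + 10) + (4 + (9 + 0)*(⅛ + 1)))² = (36 + (4 + 9*(9/8)))² = (36 + (4 + 81/8))² = (36 + 113/8)² = (401/8)² = 160801/64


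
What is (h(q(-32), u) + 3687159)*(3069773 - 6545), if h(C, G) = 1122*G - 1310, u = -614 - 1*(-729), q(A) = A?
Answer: 11685844169412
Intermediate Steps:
u = 115 (u = -614 + 729 = 115)
h(C, G) = -1310 + 1122*G
(h(q(-32), u) + 3687159)*(3069773 - 6545) = ((-1310 + 1122*115) + 3687159)*(3069773 - 6545) = ((-1310 + 129030) + 3687159)*3063228 = (127720 + 3687159)*3063228 = 3814879*3063228 = 11685844169412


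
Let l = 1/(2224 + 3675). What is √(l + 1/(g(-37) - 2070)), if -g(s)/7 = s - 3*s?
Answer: I*√12636938083/7633306 ≈ 0.014727*I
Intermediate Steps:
l = 1/5899 ≈ 0.00016952
g(s) = 14*s (g(s) = -7*(s - 3*s) = -(-14)*s = 14*s)
√(l + 1/(g(-37) - 2070)) = √(1/5899 + 1/(14*(-37) - 2070)) = √(1/5899 + 1/(-518 - 2070)) = √(1/5899 + 1/(-2588)) = √(1/5899 - 1/2588) = √(-3311/15266612) = I*√12636938083/7633306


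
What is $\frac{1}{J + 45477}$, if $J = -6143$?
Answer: $\frac{1}{39334} \approx 2.5423 \cdot 10^{-5}$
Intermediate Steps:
$\frac{1}{J + 45477} = \frac{1}{-6143 + 45477} = \frac{1}{39334}$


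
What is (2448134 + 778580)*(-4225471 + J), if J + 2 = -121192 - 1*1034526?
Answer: -17363564336374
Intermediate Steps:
J = -1155720 (J = -2 + (-121192 - 1*1034526) = -2 + (-121192 - 1034526) = -2 - 1155718 = -1155720)
(2448134 + 778580)*(-4225471 + J) = (2448134 + 778580)*(-4225471 - 1155720) = 3226714*(-5381191) = -17363564336374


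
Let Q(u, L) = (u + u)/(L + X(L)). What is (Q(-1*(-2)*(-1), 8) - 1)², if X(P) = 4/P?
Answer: 625/289 ≈ 2.1626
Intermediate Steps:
Q(u, L) = 2*u/(L + 4/L) (Q(u, L) = (u + u)/(L + 4/L) = (2*u)/(L + 4/L) = 2*u/(L + 4/L))
(Q(-1*(-2)*(-1), 8) - 1)² = (2*8*(-1*(-2)*(-1))/(4 + 8²) - 1)² = (2*8*(2*(-1))/(4 + 64) - 1)² = (2*8*(-2)/68 - 1)² = (2*8*(-2)*(1/68) - 1)² = (-8/17 - 1)² = (-25/17)² = 625/289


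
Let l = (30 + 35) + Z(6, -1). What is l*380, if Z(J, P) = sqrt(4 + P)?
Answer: 24700 + 380*sqrt(3) ≈ 25358.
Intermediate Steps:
l = 65 + sqrt(3) (l = (30 + 35) + sqrt(4 - 1) = 65 + sqrt(3) ≈ 66.732)
l*380 = (65 + sqrt(3))*380 = 24700 + 380*sqrt(3)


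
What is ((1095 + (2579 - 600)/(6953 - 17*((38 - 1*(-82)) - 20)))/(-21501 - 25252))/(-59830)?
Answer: 411001/1049561403105 ≈ 3.9159e-7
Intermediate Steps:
((1095 + (2579 - 600)/(6953 - 17*((38 - 1*(-82)) - 20)))/(-21501 - 25252))/(-59830) = ((1095 + 1979/(6953 - 17*((38 + 82) - 20)))/(-46753))*(-1/59830) = ((1095 + 1979/(6953 - 17*(120 - 20)))*(-1/46753))*(-1/59830) = ((1095 + 1979/(6953 - 17*100))*(-1/46753))*(-1/59830) = ((1095 + 1979/(6953 - 1700))*(-1/46753))*(-1/59830) = ((1095 + 1979/5253)*(-1/46753))*(-1/59830) = ((5754014/5253)*(-1/46753))*(-1/59830) = -822002/35084787*(-1/59830) = 411001/1049561403105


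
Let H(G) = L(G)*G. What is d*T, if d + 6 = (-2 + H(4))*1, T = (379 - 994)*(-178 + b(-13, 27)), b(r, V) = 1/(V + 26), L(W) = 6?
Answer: 92820720/53 ≈ 1.7513e+6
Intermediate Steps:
b(r, V) = 1/(26 + V)
H(G) = 6*G
T = 5801295/53 (T = (379 - 994)*(-178 + 1/(26 + 27)) = -615*(-178 + 1/53) = -615*(-9433/53) = 5801295/53 ≈ 1.0946e+5)
d = 16 (d = -6 + (-2 + 6*4)*1 = -6 + (-2 + 24)*1 = -6 + 22*1 = -6 + 22 = 16)
d*T = 16*(5801295/53) = 92820720/53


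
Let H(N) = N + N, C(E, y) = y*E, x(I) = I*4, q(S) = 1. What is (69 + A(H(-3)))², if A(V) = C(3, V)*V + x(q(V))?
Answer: 32761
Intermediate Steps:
x(I) = 4*I
C(E, y) = E*y
H(N) = 2*N
A(V) = 4 + 3*V² (A(V) = (3*V)*V + 4*1 = 3*V² + 4 = 4 + 3*V²)
(69 + A(H(-3)))² = (69 + (4 + 3*(2*(-3))²))² = (69 + (4 + 3*(-6)²))² = (69 + (4 + 3*36))² = (69 + (4 + 108))² = (69 + 112)² = 181² = 32761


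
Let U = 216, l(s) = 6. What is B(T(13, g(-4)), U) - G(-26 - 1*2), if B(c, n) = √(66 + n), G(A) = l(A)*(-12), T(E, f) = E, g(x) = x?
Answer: 72 + √282 ≈ 88.793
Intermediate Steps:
G(A) = -72 (G(A) = 6*(-12) = -72)
B(T(13, g(-4)), U) - G(-26 - 1*2) = √(66 + 216) - 1*(-72) = √282 + 72 = 72 + √282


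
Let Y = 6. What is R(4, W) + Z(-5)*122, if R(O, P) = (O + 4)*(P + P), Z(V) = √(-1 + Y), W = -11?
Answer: -176 + 122*√5 ≈ 96.800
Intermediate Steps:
Z(V) = √5 (Z(V) = √(-1 + 6) = √5)
R(O, P) = 2*P*(4 + O) (R(O, P) = (4 + O)*(2*P) = 2*P*(4 + O))
R(4, W) + Z(-5)*122 = 2*(-11)*(4 + 4) + √5*122 = 2*(-11)*8 + 122*√5 = -176 + 122*√5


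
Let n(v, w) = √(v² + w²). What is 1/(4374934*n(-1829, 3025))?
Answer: √12495866/54668589022844 ≈ 6.4661e-11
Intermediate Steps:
1/(4374934*n(-1829, 3025)) = 1/(4374934*(√((-1829)² + 3025²))) = 1/(4374934*(√(3345241 + 9150625))) = 1/(4374934*(√12495866)) = (√12495866/12495866)/4374934 = √12495866/54668589022844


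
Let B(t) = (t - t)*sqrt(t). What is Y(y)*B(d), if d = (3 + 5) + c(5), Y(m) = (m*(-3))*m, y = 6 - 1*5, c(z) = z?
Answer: 0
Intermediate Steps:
y = 1 (y = 6 - 5 = 1)
Y(m) = -3*m**2 (Y(m) = (-3*m)*m = -3*m**2)
d = 13 (d = (3 + 5) + 5 = 8 + 5 = 13)
B(t) = 0 (B(t) = 0*sqrt(t) = 0)
Y(y)*B(d) = -3*1**2*0 = -3*1*0 = -3*0 = 0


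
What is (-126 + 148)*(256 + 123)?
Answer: 8338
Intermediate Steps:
(-126 + 148)*(256 + 123) = 22*379 = 8338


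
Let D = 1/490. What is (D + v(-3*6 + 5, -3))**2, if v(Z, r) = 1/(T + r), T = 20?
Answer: 257049/69388900 ≈ 0.0037045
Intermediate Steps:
v(Z, r) = 1/(20 + r)
D = 1/490 ≈ 0.0020408
(D + v(-3*6 + 5, -3))**2 = (1/490 + 1/(20 - 3))**2 = (1/490 + 1/17)**2 = (507/8330)**2 = 257049/69388900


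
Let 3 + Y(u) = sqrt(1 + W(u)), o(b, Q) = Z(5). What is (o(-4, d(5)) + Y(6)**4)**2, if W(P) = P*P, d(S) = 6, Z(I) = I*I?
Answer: 23335777 - 3834192*sqrt(37) ≈ 13298.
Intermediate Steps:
Z(I) = I**2
W(P) = P**2
o(b, Q) = 25 (o(b, Q) = 5**2 = 25)
Y(u) = -3 + sqrt(1 + u**2)
(o(-4, d(5)) + Y(6)**4)**2 = (25 + (-3 + sqrt(1 + 6**2))**4)**2 = (25 + (-3 + sqrt(1 + 36))**4)**2 = (25 + (-3 + sqrt(37))**4)**2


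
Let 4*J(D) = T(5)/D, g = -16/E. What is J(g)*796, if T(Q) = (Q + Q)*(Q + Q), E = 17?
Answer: -84575/4 ≈ -21144.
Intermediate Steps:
g = -16/17 ≈ -0.94118
T(Q) = 4*Q**2 (T(Q) = (2*Q)*(2*Q) = 4*Q**2)
J(D) = 25/D (J(D) = ((4*5**2)/D)/4 = ((4*25)/D)/4 = (100/D)/4 = 25/D)
J(g)*796 = (25/(-16/17))*796 = (25*(-17/16))*796 = -425/16*796 = -84575/4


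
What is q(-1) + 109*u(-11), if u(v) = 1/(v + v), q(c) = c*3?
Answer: -175/22 ≈ -7.9545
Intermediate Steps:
q(c) = 3*c
u(v) = 1/(2*v)
q(-1) + 109*u(-11) = 3*(-1) + 109*((1/2)/(-11)) = -3 + 109*((1/2)*(-1/11)) = -3 + 109*(-1/22) = -3 - 109/22 = -175/22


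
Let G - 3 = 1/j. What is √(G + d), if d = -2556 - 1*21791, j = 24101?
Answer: 3*I*√1571156891227/24101 ≈ 156.03*I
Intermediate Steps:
G = 72304/24101 (G = 3 + 1/24101 = 72304/24101 ≈ 3.0000)
d = -24347 (d = -2556 - 21791 = -24347)
√(G + d) = √(72304/24101 - 24347) = √(-586714743/24101) = 3*I*√1571156891227/24101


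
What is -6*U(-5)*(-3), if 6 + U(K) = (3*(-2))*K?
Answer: 432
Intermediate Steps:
U(K) = -6 - 6*K (U(K) = -6 + (3*(-2))*K = -6 - 6*K)
-6*U(-5)*(-3) = -6*(-6 - 6*(-5))*(-3) = -6*(-6 + 30)*(-3) = -6*24*(-3) = -144*(-3) = 432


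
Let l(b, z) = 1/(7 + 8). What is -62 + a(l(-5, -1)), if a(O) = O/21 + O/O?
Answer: -19214/315 ≈ -60.997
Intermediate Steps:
l(b, z) = 1/15
a(O) = 1 + O/21 (a(O) = O*(1/21) + 1 = O/21 + 1 = 1 + O/21)
-62 + a(l(-5, -1)) = -62 + (1 + (1/21)*(1/15)) = -62 + (1 + 1/315) = -62 + 316/315 = -19214/315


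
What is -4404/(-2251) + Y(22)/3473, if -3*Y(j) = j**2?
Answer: 44795792/23453169 ≈ 1.9100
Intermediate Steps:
Y(j) = -j**2/3
-4404/(-2251) + Y(22)/3473 = -4404/(-2251) - 1/3*22**2/3473 = -4404*(-1/2251) - 1/3*484*(1/3473) = 4404/2251 - 484/3*1/3473 = 4404/2251 - 484/10419 = 44795792/23453169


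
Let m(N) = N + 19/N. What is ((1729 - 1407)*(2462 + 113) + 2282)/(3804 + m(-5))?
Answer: 519645/2372 ≈ 219.07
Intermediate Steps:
((1729 - 1407)*(2462 + 113) + 2282)/(3804 + m(-5)) = ((1729 - 1407)*(2462 + 113) + 2282)/(3804 + (-5 + 19/(-5))) = (322*2575 + 2282)/(3804 + (-5 + 19*(-1/5))) = (829150 + 2282)/(3804 + (-5 - 19/5)) = 831432/(3804 - 44/5) = 831432/(18976/5) = 831432*(5/18976) = 519645/2372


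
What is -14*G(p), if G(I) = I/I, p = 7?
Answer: -14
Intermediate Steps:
G(I) = 1
-14*G(p) = -14*1 = -14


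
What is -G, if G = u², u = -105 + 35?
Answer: -4900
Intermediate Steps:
u = -70
G = 4900 (G = (-70)² = 4900)
-G = -1*4900 = -4900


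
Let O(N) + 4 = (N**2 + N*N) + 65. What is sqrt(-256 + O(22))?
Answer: sqrt(773) ≈ 27.803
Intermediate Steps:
O(N) = 61 + 2*N**2 (O(N) = -4 + ((N**2 + N*N) + 65) = -4 + ((N**2 + N**2) + 65) = -4 + (2*N**2 + 65) = -4 + (65 + 2*N**2) = 61 + 2*N**2)
sqrt(-256 + O(22)) = sqrt(-256 + (61 + 2*22**2)) = sqrt(-256 + (61 + 2*484)) = sqrt(-256 + (61 + 968)) = sqrt(-256 + 1029) = sqrt(773)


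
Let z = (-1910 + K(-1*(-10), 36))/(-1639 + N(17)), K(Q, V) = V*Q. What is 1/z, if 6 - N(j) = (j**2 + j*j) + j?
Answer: 1114/775 ≈ 1.4374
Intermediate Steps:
N(j) = 6 - j - 2*j**2 (N(j) = 6 - ((j**2 + j*j) + j) = 6 - ((j**2 + j**2) + j) = 6 - (2*j**2 + j) = 6 - (j + 2*j**2) = 6 + (-j - 2*j**2) = 6 - j - 2*j**2)
K(Q, V) = Q*V
z = 775/1114 (z = (-1910 - 1*(-10)*36)/(-1639 + (6 - 1*17 - 2*17**2)) = (-1910 + 10*36)/(-1639 + (6 - 17 - 2*289)) = (-1910 + 360)/(-1639 + (6 - 17 - 578)) = -1550/(-1639 - 589) = -1550/(-2228) = -1550*(-1/2228) = 775/1114 ≈ 0.69569)
1/z = 1/(775/1114) = 1114/775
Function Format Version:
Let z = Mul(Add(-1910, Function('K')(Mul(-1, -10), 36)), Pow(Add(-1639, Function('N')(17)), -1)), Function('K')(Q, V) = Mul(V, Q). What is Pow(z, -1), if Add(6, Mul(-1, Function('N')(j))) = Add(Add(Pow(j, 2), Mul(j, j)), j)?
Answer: Rational(1114, 775) ≈ 1.4374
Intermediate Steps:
Function('N')(j) = Add(6, Mul(-1, j), Mul(-2, Pow(j, 2))) (Function('N')(j) = Add(6, Mul(-1, Add(Add(Pow(j, 2), Mul(j, j)), j))) = Add(6, Mul(-1, Add(Add(Pow(j, 2), Pow(j, 2)), j))) = Add(6, Mul(-1, Add(Mul(2, Pow(j, 2)), j))) = Add(6, Mul(-1, Add(j, Mul(2, Pow(j, 2))))) = Add(6, Add(Mul(-1, j), Mul(-2, Pow(j, 2)))) = Add(6, Mul(-1, j), Mul(-2, Pow(j, 2))))
Function('K')(Q, V) = Mul(Q, V)
z = Rational(775, 1114) (z = Mul(Add(-1910, Mul(Mul(-1, -10), 36)), Pow(Add(-1639, Add(6, Mul(-1, 17), Mul(-2, Pow(17, 2)))), -1)) = Mul(Add(-1910, Mul(10, 36)), Pow(Add(-1639, Add(6, -17, Mul(-2, 289))), -1)) = Mul(Add(-1910, 360), Pow(Add(-1639, Add(6, -17, -578)), -1)) = Mul(-1550, Pow(Add(-1639, -589), -1)) = Mul(-1550, Pow(-2228, -1)) = Mul(-1550, Rational(-1, 2228)) = Rational(775, 1114) ≈ 0.69569)
Pow(z, -1) = Pow(Rational(775, 1114), -1) = Rational(1114, 775)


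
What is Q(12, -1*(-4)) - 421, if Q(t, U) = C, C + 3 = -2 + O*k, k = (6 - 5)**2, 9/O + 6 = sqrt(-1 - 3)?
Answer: -8547/20 - 9*I/20 ≈ -427.35 - 0.45*I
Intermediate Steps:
O = 9*(-6 - 2*I)/40 (O = 9/(-6 + sqrt(-1 - 3)) = 9/(-6 + sqrt(-4)) = 9/(-6 + 2*I) = 9*((-6 - 2*I)/40) = 9*(-6 - 2*I)/40 ≈ -1.35 - 0.45*I)
k = 1 (k = 1**2 = 1)
C = -127/20 - 9*I/20 (C = -3 + (-2 + (-27/20 - 9*I/20)*1) = -3 + (-2 + (-27/20 - 9*I/20)) = -3 + (-67/20 - 9*I/20) = -127/20 - 9*I/20 ≈ -6.35 - 0.45*I)
Q(t, U) = -127/20 - 9*I/20
Q(12, -1*(-4)) - 421 = (-127/20 - 9*I/20) - 421 = -8547/20 - 9*I/20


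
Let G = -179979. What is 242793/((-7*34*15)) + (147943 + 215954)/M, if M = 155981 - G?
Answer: -2675654133/39979240 ≈ -66.926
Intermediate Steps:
M = 335960 (M = 155981 - 1*(-179979) = 155981 + 179979 = 335960)
242793/((-7*34*15)) + (147943 + 215954)/M = 242793/((-7*34*15)) + (147943 + 215954)/335960 = 242793/((-238*15)) + 363897*(1/335960) = 242793/(-3570) + 363897/335960 = 242793*(-1/3570) + 363897/335960 = -80931/1190 + 363897/335960 = -2675654133/39979240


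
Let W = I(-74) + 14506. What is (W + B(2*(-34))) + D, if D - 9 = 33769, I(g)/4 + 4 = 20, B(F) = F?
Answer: 48280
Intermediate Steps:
I(g) = 64 (I(g) = -16 + 4*20 = -16 + 80 = 64)
D = 33778 (D = 9 + 33769 = 33778)
W = 14570 (W = 64 + 14506 = 14570)
(W + B(2*(-34))) + D = (14570 + 2*(-34)) + 33778 = (14570 - 68) + 33778 = 14502 + 33778 = 48280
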